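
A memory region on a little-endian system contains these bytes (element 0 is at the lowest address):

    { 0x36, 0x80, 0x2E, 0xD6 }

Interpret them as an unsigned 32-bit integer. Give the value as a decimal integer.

3593371702

Little-endian: lowest address holds the least-significant byte.
Reassemble most-significant byte first: D6 2E 80 36 → 0xD62E8036.
0xD62E8036 = 3593371702.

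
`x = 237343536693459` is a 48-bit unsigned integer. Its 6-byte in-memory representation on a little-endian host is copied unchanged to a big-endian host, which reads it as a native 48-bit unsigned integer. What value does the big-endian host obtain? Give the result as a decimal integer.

237343536693459 in 48-bit hexadecimal is 0xD7DCD931C0D3.
Stored little-endian, the bytes at ascending addresses are D3 C0 31 D9 DC D7.
Read back as big-endian, the last byte is least significant, giving 0xD3C031D9DCD7.
0xD3C031D9DCD7 = 232822423542999.

232822423542999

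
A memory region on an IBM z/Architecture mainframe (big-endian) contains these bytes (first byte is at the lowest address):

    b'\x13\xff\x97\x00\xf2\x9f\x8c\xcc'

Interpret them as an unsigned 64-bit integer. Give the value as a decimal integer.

1441036436108184780

Big-endian: lowest address holds the most-significant byte.
The bytes are already most-significant first: 0x13FF9700F29F8CCC.
0x13FF9700F29F8CCC = 1441036436108184780.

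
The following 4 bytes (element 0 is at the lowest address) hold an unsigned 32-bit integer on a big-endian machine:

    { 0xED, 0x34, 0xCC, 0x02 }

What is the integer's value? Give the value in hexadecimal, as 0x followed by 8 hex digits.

Big-endian: lowest address holds the most-significant byte.
The bytes are already most-significant first: 0xED34CC02.

0xED34CC02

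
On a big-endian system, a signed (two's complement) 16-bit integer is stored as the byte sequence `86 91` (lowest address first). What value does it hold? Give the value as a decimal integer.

Big-endian: lowest address holds the most-significant byte.
The bytes are already most-significant first: 0x8691.
Top bit is set, so as a signed 16-bit value this is 0x8691 − 2^16 = -31087.

-31087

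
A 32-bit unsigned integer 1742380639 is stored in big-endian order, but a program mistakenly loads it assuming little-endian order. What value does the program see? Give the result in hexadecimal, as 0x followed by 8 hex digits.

1742380639 in 32-bit hexadecimal is 0x67DA9E5F.
Stored big-endian, the bytes at ascending addresses are 67 DA 9E 5F.
Read back as little-endian, the first byte is least significant, giving 0x5F9EDA67.

0x5F9EDA67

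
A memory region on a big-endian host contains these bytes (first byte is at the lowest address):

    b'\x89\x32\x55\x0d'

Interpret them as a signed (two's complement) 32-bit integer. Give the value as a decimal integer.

-1993190131

Big-endian: lowest address holds the most-significant byte.
The bytes are already most-significant first: 0x8932550D.
Top bit is set, so as a signed 32-bit value this is 0x8932550D − 2^32 = -1993190131.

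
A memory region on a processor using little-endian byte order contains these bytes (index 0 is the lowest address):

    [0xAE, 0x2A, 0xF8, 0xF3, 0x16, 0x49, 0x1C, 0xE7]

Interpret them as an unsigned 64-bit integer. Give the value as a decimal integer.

Little-endian: lowest address holds the least-significant byte.
Reassemble most-significant byte first: E7 1C 49 16 F3 F8 2A AE → 0xE71C4916F3F82AAE.
0xE71C4916F3F82AAE = 16653265885040487086.

16653265885040487086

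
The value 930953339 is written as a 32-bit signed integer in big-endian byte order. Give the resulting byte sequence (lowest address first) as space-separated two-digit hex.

930953339 in hexadecimal, padded to 32 bits, is 0x377D387B.
Split into bytes (most-significant first): 37 7D 38 7B.
Big-endian: lowest address holds the most-significant byte.
So the memory order matches the most-significant-first order: 37 7D 38 7B.

37 7D 38 7B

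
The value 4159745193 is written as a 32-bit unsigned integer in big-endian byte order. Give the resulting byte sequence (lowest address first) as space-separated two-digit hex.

F7 F0 AC A9

4159745193 in hexadecimal, padded to 32 bits, is 0xF7F0ACA9.
Split into bytes (most-significant first): F7 F0 AC A9.
Big-endian stores the most-significant byte at the lowest address.
So the memory order matches the most-significant-first order: F7 F0 AC A9.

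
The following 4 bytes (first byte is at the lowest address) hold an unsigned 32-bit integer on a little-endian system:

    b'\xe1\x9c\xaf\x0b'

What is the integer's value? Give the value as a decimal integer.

196058337

Little-endian stores the least-significant byte at the lowest address.
Reassemble most-significant byte first: 0B AF 9C E1 → 0x0BAF9CE1.
0x0BAF9CE1 = 196058337.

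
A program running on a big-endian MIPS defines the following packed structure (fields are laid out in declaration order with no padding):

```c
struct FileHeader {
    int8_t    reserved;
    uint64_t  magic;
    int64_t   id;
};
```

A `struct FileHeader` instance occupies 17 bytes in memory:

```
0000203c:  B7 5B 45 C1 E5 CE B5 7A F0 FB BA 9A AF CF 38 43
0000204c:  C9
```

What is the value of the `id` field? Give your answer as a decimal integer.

`id` follows `reserved` (1 B), `magic` (8 B), so it starts at offset 1 + 8 = 9 and occupies 8 bytes.
Bytes at offsets 9..16: FB BA 9A AF CF 38 43 C9.
Big-endian stores the most-significant byte at the lowest address.
The bytes are already most-significant first: 0xFBBA9AAFCF3843C9.
Top bit is set, so as a signed 64-bit value this is 0xFBBA9AAFCF3843C9 − 2^64 = -307763544634932279.

-307763544634932279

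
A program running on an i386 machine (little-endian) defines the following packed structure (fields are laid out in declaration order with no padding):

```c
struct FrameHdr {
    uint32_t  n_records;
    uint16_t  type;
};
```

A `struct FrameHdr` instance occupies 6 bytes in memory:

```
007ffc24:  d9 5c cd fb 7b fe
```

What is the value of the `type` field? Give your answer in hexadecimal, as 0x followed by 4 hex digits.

0xFE7B

`type` follows `n_records` (4 bytes), so it starts at byte offset 4 and occupies 2 bytes.
Bytes at offsets 4..5: 7B FE.
Little-endian stores the least-significant byte at the lowest address.
Reassemble most-significant byte first: FE 7B → 0xFE7B.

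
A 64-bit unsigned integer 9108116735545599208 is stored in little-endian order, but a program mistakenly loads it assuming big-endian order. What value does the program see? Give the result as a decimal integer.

16745786403925223038

9108116735545599208 in 64-bit hexadecimal is 0x7E6687EA02FC64E8.
Stored little-endian, the bytes at ascending addresses are E8 64 FC 02 EA 87 66 7E.
Read back as big-endian, the last byte is least significant, giving 0xE864FC02EA87667E.
0xE864FC02EA87667E = 16745786403925223038.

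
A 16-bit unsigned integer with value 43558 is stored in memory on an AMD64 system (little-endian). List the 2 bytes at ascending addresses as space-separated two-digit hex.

26 AA

43558 in hexadecimal, padded to 16 bits, is 0xAA26.
Split into bytes (most-significant first): AA 26.
Little-endian stores the least-significant byte at the lowest address.
So at ascending addresses the bytes are 26 AA.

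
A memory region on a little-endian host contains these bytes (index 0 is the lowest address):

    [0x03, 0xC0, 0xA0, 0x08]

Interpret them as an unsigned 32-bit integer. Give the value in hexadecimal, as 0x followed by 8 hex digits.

0x08A0C003

In little-endian order the low byte comes first in memory.
Reassemble most-significant byte first: 08 A0 C0 03 → 0x08A0C003.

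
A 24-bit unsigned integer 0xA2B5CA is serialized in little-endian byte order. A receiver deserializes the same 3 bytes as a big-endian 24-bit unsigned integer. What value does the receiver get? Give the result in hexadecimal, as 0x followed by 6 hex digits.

0xCAB5A2

Stored little-endian, the bytes at ascending addresses are CA B5 A2.
Read back as big-endian, the last byte is least significant, giving 0xCAB5A2.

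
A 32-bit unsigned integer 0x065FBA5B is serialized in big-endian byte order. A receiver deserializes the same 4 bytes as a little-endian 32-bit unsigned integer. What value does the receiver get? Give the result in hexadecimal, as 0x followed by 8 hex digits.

0x5BBA5F06

Stored big-endian, the bytes at ascending addresses are 06 5F BA 5B.
Read back as little-endian, the first byte is least significant, giving 0x5BBA5F06.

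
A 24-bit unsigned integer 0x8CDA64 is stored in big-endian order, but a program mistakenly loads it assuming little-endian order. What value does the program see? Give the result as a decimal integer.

Stored big-endian, the bytes at ascending addresses are 8C DA 64.
Read back as little-endian, the first byte is least significant, giving 0x64DA8C.
0x64DA8C = 6609548.

6609548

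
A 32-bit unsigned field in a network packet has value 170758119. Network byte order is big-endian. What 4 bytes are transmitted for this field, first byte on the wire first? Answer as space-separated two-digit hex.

0A 2D 8F E7

170758119 in hexadecimal, padded to 32 bits, is 0x0A2D8FE7.
Split into bytes (most-significant first): 0A 2D 8F E7.
Big-endian stores the most-significant byte at the lowest address.
So the memory order matches the most-significant-first order: 0A 2D 8F E7.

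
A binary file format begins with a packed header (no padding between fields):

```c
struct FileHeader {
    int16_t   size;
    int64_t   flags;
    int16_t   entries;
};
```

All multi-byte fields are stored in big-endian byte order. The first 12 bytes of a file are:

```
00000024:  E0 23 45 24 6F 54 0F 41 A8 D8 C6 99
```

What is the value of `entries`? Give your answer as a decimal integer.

`entries` follows `size` (2 B), `flags` (8 B), so it starts at offset 2 + 8 = 10 and occupies 2 bytes.
Bytes at offsets 10..11: C6 99.
Big-endian: lowest address holds the most-significant byte.
The bytes are already most-significant first: 0xC699.
Top bit is set, so as a signed 16-bit value this is 0xC699 − 2^16 = -14695.

-14695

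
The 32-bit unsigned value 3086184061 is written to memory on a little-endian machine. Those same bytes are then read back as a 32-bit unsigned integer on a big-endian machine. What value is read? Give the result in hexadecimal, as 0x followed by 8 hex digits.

3086184061 in 32-bit hexadecimal is 0xB7F36E7D.
Stored little-endian, the bytes at ascending addresses are 7D 6E F3 B7.
Read back as big-endian, the last byte is least significant, giving 0x7D6EF3B7.

0x7D6EF3B7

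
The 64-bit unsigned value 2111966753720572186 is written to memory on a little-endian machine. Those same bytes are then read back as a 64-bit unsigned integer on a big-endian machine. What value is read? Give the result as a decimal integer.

2111966753720572186 in 64-bit hexadecimal is 0x1D4F3692A4F3191A.
Stored little-endian, the bytes at ascending addresses are 1A 19 F3 A4 92 36 4F 1D.
Read back as big-endian, the last byte is least significant, giving 0x1A19F3A492364F1D.
0x1A19F3A492364F1D = 1880802207557111581.

1880802207557111581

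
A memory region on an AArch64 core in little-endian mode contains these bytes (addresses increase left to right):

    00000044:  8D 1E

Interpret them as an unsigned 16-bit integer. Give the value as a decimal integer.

7821

Little-endian stores the least-significant byte at the lowest address.
Reassemble most-significant byte first: 1E 8D → 0x1E8D.
0x1E8D = 7821.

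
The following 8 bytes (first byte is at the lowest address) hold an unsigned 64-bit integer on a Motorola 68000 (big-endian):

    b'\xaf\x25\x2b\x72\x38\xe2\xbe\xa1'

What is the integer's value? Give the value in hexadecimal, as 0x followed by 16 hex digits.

In big-endian order the high byte comes first in memory.
The bytes are already most-significant first: 0xAF252B7238E2BEA1.

0xAF252B7238E2BEA1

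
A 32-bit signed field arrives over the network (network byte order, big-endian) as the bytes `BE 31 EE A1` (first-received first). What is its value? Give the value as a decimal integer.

Big-endian stores the most-significant byte at the lowest address.
The bytes are already most-significant first: 0xBE31EEA1.
Top bit is set, so as a signed 32-bit value this is 0xBE31EEA1 − 2^32 = -1104023903.

-1104023903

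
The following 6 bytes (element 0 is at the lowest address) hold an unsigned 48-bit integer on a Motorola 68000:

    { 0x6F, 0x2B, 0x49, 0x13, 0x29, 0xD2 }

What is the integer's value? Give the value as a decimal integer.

In big-endian order the high byte comes first in memory.
The bytes are already most-significant first: 0x6F2B491329D2.
0x6F2B491329D2 = 122231700269522.

122231700269522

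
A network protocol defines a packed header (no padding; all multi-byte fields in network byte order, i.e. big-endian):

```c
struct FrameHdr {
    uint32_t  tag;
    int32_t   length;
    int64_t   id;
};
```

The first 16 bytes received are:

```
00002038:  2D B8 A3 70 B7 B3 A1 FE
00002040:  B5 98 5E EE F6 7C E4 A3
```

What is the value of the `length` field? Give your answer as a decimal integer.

-1212964354

`length` follows `tag` (4 bytes), so it starts at byte offset 4 and occupies 4 bytes.
Bytes at offsets 4..7: B7 B3 A1 FE.
Big-endian: lowest address holds the most-significant byte.
The bytes are already most-significant first: 0xB7B3A1FE.
Top bit is set, so as a signed 32-bit value this is 0xB7B3A1FE − 2^32 = -1212964354.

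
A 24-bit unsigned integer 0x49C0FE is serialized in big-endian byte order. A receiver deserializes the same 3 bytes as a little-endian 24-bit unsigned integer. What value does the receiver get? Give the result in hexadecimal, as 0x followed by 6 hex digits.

0xFEC049

Stored big-endian, the bytes at ascending addresses are 49 C0 FE.
Read back as little-endian, the first byte is least significant, giving 0xFEC049.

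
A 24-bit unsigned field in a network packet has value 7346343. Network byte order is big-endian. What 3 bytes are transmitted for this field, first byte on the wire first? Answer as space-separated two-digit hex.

7346343 in hexadecimal, padded to 24 bits, is 0x7018A7.
Split into bytes (most-significant first): 70 18 A7.
Big-endian: lowest address holds the most-significant byte.
So the memory order matches the most-significant-first order: 70 18 A7.

70 18 A7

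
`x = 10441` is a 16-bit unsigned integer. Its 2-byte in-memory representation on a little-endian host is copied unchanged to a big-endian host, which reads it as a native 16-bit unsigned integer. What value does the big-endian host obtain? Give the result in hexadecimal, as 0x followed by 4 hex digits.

10441 in 16-bit hexadecimal is 0x28C9.
Stored little-endian, the bytes at ascending addresses are C9 28.
Read back as big-endian, the last byte is least significant, giving 0xC928.

0xC928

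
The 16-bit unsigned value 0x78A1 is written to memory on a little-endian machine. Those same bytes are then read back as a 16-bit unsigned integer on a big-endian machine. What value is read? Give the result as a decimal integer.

41336

Stored little-endian, the bytes at ascending addresses are A1 78.
Read back as big-endian, the last byte is least significant, giving 0xA178.
0xA178 = 41336.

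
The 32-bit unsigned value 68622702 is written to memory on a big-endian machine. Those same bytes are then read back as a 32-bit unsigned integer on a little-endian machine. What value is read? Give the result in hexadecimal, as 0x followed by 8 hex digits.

68622702 in 32-bit hexadecimal is 0x0417196E.
Stored big-endian, the bytes at ascending addresses are 04 17 19 6E.
Read back as little-endian, the first byte is least significant, giving 0x6E191704.

0x6E191704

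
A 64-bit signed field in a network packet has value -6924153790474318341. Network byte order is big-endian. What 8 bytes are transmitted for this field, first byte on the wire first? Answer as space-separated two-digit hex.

Two's complement of -6924153790474318341 in 64 bits: 6924153790474318341 = 0x6017892FCB657205; invert → 0x9FE876D0349A8DFA; add 1 → 0x9FE876D0349A8DFB.
Split into bytes (most-significant first): 9F E8 76 D0 34 9A 8D FB.
Big-endian: lowest address holds the most-significant byte.
So the memory order matches the most-significant-first order: 9F E8 76 D0 34 9A 8D FB.

9F E8 76 D0 34 9A 8D FB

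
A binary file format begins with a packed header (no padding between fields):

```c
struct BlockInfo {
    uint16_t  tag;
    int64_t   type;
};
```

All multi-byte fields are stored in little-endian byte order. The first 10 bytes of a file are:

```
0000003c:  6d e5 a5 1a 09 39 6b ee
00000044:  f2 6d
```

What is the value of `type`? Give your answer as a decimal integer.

7922656838783933093

`type` follows `tag` (2 bytes), so it starts at byte offset 2 and occupies 8 bytes.
Bytes at offsets 2..9: A5 1A 09 39 6B EE F2 6D.
Little-endian: lowest address holds the least-significant byte.
Reassemble most-significant byte first: 6D F2 EE 6B 39 09 1A A5 → 0x6DF2EE6B39091AA5.
0x6DF2EE6B39091AA5 = 7922656838783933093.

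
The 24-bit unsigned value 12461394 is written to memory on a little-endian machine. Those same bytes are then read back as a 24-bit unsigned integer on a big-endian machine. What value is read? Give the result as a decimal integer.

5383614

12461394 in 24-bit hexadecimal is 0xBE2552.
Stored little-endian, the bytes at ascending addresses are 52 25 BE.
Read back as big-endian, the last byte is least significant, giving 0x5225BE.
0x5225BE = 5383614.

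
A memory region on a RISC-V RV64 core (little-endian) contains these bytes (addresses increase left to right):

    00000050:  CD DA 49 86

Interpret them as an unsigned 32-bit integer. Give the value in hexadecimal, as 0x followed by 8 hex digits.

In little-endian order the low byte comes first in memory.
Reassemble most-significant byte first: 86 49 DA CD → 0x8649DACD.

0x8649DACD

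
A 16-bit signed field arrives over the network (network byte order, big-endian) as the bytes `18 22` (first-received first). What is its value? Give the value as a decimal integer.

6178

Big-endian: lowest address holds the most-significant byte.
The bytes are already most-significant first: 0x1822.
0x1822 = 6178.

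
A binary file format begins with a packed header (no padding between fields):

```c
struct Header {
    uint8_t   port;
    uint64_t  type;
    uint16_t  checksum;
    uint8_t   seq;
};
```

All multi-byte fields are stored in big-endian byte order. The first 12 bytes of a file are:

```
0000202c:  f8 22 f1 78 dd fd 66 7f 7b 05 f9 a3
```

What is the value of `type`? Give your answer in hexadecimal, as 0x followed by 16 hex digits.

`type` follows `port` (1 byte), so it starts at byte offset 1 and occupies 8 bytes.
Bytes at offsets 1..8: 22 F1 78 DD FD 66 7F 7B.
In big-endian order the high byte comes first in memory.
The bytes are already most-significant first: 0x22F178DDFD667F7B.

0x22F178DDFD667F7B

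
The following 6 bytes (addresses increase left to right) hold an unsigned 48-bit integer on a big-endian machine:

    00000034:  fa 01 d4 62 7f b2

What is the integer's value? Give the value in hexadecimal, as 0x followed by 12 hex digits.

In big-endian order the high byte comes first in memory.
The bytes are already most-significant first: 0xFA01D4627FB2.

0xFA01D4627FB2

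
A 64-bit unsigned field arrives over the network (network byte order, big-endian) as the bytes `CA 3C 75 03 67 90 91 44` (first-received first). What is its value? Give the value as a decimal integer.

In big-endian order the high byte comes first in memory.
The bytes are already most-significant first: 0xCA3C750367909144.
0xCA3C750367909144 = 14572651151746961732.

14572651151746961732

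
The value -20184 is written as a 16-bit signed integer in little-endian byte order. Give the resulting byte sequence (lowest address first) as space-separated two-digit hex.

Two's complement of -20184 in 16 bits: 20184 = 0x4ED8; invert → 0xB127; add 1 → 0xB128.
Split into bytes (most-significant first): B1 28.
Little-endian: lowest address holds the least-significant byte.
So at ascending addresses the bytes are 28 B1.

28 B1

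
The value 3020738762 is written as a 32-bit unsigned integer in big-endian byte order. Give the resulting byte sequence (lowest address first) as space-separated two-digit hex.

B4 0C D0 CA

3020738762 in hexadecimal, padded to 32 bits, is 0xB40CD0CA.
Split into bytes (most-significant first): B4 0C D0 CA.
Big-endian stores the most-significant byte at the lowest address.
So the memory order matches the most-significant-first order: B4 0C D0 CA.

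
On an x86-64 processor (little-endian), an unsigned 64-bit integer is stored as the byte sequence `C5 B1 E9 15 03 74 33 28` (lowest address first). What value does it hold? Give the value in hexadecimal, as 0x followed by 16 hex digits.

Little-endian stores the least-significant byte at the lowest address.
Reassemble most-significant byte first: 28 33 74 03 15 E9 B1 C5 → 0x2833740315E9B1C5.

0x2833740315E9B1C5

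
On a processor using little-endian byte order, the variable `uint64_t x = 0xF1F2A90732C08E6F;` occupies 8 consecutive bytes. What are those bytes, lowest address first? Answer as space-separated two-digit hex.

6F 8E C0 32 07 A9 F2 F1

Split into bytes (most-significant first): F1 F2 A9 07 32 C0 8E 6F.
Little-endian: lowest address holds the least-significant byte.
So at ascending addresses the bytes are 6F 8E C0 32 07 A9 F2 F1.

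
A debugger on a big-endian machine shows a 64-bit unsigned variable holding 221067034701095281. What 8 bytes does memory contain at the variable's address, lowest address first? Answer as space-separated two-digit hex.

03 11 63 4B FA E8 61 71

221067034701095281 in hexadecimal, padded to 64 bits, is 0x0311634BFAE86171.
Split into bytes (most-significant first): 03 11 63 4B FA E8 61 71.
In big-endian order the high byte comes first in memory.
So the memory order matches the most-significant-first order: 03 11 63 4B FA E8 61 71.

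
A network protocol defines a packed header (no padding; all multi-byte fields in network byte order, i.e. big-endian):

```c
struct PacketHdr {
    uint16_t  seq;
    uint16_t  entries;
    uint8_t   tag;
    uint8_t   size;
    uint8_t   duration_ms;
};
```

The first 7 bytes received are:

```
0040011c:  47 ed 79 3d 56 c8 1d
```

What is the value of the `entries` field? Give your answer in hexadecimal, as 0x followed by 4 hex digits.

0x793D

`entries` follows `seq` (2 bytes), so it starts at byte offset 2 and occupies 2 bytes.
Bytes at offsets 2..3: 79 3D.
Big-endian stores the most-significant byte at the lowest address.
The bytes are already most-significant first: 0x793D.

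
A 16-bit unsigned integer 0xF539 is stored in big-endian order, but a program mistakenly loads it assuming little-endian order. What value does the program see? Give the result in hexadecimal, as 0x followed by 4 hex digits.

0x39F5

Stored big-endian, the bytes at ascending addresses are F5 39.
Read back as little-endian, the first byte is least significant, giving 0x39F5.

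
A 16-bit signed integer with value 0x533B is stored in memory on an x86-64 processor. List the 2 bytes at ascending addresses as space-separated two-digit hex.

Split into bytes (most-significant first): 53 3B.
Little-endian stores the least-significant byte at the lowest address.
So at ascending addresses the bytes are 3B 53.

3B 53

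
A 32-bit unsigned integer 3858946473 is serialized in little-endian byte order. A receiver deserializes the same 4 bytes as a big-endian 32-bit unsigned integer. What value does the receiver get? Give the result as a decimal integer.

2849571558

3858946473 in 32-bit hexadecimal is 0xE602D9A9.
Stored little-endian, the bytes at ascending addresses are A9 D9 02 E6.
Read back as big-endian, the last byte is least significant, giving 0xA9D902E6.
0xA9D902E6 = 2849571558.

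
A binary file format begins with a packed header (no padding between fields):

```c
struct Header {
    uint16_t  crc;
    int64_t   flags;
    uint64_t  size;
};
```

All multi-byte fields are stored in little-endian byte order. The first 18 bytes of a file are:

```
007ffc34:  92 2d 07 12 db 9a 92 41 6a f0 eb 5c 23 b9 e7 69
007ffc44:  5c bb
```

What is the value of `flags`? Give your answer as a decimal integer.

-1123013059156438521

`flags` follows `crc` (2 bytes), so it starts at byte offset 2 and occupies 8 bytes.
Bytes at offsets 2..9: 07 12 DB 9A 92 41 6A F0.
In little-endian order the low byte comes first in memory.
Reassemble most-significant byte first: F0 6A 41 92 9A DB 12 07 → 0xF06A41929ADB1207.
Top bit is set, so as a signed 64-bit value this is 0xF06A41929ADB1207 − 2^64 = -1123013059156438521.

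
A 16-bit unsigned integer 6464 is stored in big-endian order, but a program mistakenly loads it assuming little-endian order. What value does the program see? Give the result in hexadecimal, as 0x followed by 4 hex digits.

0x4019

6464 in 16-bit hexadecimal is 0x1940.
Stored big-endian, the bytes at ascending addresses are 19 40.
Read back as little-endian, the first byte is least significant, giving 0x4019.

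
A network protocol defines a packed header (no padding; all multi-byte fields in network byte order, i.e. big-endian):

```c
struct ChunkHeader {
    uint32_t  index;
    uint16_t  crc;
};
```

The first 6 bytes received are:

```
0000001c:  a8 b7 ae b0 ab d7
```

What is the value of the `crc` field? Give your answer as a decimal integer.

`crc` follows `index` (4 bytes), so it starts at byte offset 4 and occupies 2 bytes.
Bytes at offsets 4..5: AB D7.
Big-endian: lowest address holds the most-significant byte.
The bytes are already most-significant first: 0xABD7.
0xABD7 = 43991.

43991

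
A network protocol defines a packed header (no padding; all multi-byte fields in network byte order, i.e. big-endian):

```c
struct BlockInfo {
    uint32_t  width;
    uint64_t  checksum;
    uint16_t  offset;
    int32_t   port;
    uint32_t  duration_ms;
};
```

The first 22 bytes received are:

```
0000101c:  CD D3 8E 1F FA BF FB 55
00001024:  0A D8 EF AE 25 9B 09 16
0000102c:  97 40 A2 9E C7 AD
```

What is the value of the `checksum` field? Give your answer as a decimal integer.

`checksum` follows `width` (4 bytes), so it starts at byte offset 4 and occupies 8 bytes.
Bytes at offsets 4..11: FA BF FB 55 0A D8 EF AE.
In big-endian order the high byte comes first in memory.
The bytes are already most-significant first: 0xFABFFB550AD8EFAE.
0xFABFFB550AD8EFAE = 18068436572706500526.

18068436572706500526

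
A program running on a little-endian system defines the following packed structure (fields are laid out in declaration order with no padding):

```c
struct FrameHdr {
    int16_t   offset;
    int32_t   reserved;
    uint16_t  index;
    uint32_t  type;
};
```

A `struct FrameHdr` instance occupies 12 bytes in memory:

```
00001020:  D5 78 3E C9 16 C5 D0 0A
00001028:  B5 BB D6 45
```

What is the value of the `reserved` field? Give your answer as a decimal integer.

`reserved` follows `offset` (2 bytes), so it starts at byte offset 2 and occupies 4 bytes.
Bytes at offsets 2..5: 3E C9 16 C5.
Little-endian: lowest address holds the least-significant byte.
Reassemble most-significant byte first: C5 16 C9 3E → 0xC516C93E.
Top bit is set, so as a signed 32-bit value this is 0xC516C93E − 2^32 = -988362434.

-988362434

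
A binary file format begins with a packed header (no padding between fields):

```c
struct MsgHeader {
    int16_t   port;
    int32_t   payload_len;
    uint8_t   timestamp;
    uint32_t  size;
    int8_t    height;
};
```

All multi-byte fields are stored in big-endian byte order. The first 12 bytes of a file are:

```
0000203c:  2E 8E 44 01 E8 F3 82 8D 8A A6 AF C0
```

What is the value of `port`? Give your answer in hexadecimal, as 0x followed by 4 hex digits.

0x2E8E

`port` is the first field, at byte offset 0, occupying 2 bytes.
Bytes at offsets 0..1: 2E 8E.
Big-endian stores the most-significant byte at the lowest address.
The bytes are already most-significant first: 0x2E8E.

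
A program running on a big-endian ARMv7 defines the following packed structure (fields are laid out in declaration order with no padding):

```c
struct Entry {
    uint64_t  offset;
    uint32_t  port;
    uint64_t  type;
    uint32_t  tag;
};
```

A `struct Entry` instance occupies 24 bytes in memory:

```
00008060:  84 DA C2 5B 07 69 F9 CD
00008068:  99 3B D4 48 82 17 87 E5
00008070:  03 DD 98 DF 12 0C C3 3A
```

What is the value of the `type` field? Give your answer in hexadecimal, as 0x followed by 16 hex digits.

0x821787E503DD98DF

`type` follows `offset` (8 B), `port` (4 B), so it starts at offset 8 + 4 = 12 and occupies 8 bytes.
Bytes at offsets 12..19: 82 17 87 E5 03 DD 98 DF.
In big-endian order the high byte comes first in memory.
The bytes are already most-significant first: 0x821787E503DD98DF.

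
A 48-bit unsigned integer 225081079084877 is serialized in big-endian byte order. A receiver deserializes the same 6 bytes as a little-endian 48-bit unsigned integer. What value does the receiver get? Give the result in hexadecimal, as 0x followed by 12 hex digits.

0x4DB7C3C5B5CC

225081079084877 in 48-bit hexadecimal is 0xCCB5C5C3B74D.
Stored big-endian, the bytes at ascending addresses are CC B5 C5 C3 B7 4D.
Read back as little-endian, the first byte is least significant, giving 0x4DB7C3C5B5CC.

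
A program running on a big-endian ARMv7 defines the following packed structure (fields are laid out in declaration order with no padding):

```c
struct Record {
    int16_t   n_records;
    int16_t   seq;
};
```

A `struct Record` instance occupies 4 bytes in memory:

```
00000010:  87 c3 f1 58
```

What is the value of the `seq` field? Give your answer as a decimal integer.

-3752

`seq` follows `n_records` (2 bytes), so it starts at byte offset 2 and occupies 2 bytes.
Bytes at offsets 2..3: F1 58.
In big-endian order the high byte comes first in memory.
The bytes are already most-significant first: 0xF158.
Top bit is set, so as a signed 16-bit value this is 0xF158 − 2^16 = -3752.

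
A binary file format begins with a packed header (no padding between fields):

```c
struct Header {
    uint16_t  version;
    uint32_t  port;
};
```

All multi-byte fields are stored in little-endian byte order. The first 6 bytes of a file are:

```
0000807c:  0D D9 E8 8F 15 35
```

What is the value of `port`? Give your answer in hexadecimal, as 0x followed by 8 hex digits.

0x35158FE8

`port` follows `version` (2 bytes), so it starts at byte offset 2 and occupies 4 bytes.
Bytes at offsets 2..5: E8 8F 15 35.
Little-endian: lowest address holds the least-significant byte.
Reassemble most-significant byte first: 35 15 8F E8 → 0x35158FE8.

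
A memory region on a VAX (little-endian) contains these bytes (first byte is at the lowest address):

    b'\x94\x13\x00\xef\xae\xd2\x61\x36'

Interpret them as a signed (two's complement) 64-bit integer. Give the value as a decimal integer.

In little-endian order the low byte comes first in memory.
Reassemble most-significant byte first: 36 61 D2 AE EF 00 13 94 → 0x3661D2AEEF001394.
0x3661D2AEEF001394 = 3918644799564944276.

3918644799564944276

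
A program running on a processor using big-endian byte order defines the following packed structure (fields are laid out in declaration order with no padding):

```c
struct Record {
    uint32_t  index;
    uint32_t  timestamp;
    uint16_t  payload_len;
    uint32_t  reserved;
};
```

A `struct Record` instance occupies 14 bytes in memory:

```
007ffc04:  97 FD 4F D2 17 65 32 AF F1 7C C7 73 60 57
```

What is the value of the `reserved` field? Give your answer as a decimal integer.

3346227287

`reserved` follows `index` (4 B), `timestamp` (4 B), `payload_len` (2 B), so it starts at offset 4 + 4 + 2 = 10 and occupies 4 bytes.
Bytes at offsets 10..13: C7 73 60 57.
In big-endian order the high byte comes first in memory.
The bytes are already most-significant first: 0xC7736057.
0xC7736057 = 3346227287.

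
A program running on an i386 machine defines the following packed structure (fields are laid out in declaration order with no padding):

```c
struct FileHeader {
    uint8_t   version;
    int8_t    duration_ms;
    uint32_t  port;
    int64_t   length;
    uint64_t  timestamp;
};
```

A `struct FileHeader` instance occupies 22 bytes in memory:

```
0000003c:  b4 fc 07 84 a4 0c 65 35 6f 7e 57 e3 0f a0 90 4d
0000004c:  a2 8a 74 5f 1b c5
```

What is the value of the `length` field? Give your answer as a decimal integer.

-6913056938067544731

`length` follows `version` (1 B), `duration_ms` (1 B), `port` (4 B), so it starts at offset 1 + 1 + 4 = 6 and occupies 8 bytes.
Bytes at offsets 6..13: 65 35 6F 7E 57 E3 0F A0.
Little-endian stores the least-significant byte at the lowest address.
Reassemble most-significant byte first: A0 0F E3 57 7E 6F 35 65 → 0xA00FE3577E6F3565.
Top bit is set, so as a signed 64-bit value this is 0xA00FE3577E6F3565 − 2^64 = -6913056938067544731.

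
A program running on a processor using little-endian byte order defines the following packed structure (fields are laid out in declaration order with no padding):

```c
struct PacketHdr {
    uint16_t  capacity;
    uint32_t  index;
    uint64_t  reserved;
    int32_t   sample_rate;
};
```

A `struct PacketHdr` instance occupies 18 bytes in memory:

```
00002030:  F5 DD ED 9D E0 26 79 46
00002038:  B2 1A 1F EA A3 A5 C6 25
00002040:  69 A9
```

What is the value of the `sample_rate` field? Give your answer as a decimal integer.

`sample_rate` follows `capacity` (2 B), `index` (4 B), `reserved` (8 B), so it starts at offset 2 + 4 + 8 = 14 and occupies 4 bytes.
Bytes at offsets 14..17: C6 25 69 A9.
Little-endian: lowest address holds the least-significant byte.
Reassemble most-significant byte first: A9 69 25 C6 → 0xA96925C6.
Top bit is set, so as a signed 32-bit value this is 0xA96925C6 − 2^32 = -1452726842.

-1452726842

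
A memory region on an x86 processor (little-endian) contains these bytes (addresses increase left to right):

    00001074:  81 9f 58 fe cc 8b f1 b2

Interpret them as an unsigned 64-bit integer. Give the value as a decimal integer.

12894240920695250817

In little-endian order the low byte comes first in memory.
Reassemble most-significant byte first: B2 F1 8B CC FE 58 9F 81 → 0xB2F18BCCFE589F81.
0xB2F18BCCFE589F81 = 12894240920695250817.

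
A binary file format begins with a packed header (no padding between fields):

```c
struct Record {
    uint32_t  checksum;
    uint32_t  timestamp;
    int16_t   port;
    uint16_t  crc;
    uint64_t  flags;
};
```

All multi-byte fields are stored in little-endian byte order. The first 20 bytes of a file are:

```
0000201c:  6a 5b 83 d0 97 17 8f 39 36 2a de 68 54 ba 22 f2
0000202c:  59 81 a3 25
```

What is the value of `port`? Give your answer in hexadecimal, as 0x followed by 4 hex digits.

0x2A36

`port` follows `checksum` (4 B), `timestamp` (4 B), so it starts at offset 4 + 4 = 8 and occupies 2 bytes.
Bytes at offsets 8..9: 36 2A.
Little-endian: lowest address holds the least-significant byte.
Reassemble most-significant byte first: 2A 36 → 0x2A36.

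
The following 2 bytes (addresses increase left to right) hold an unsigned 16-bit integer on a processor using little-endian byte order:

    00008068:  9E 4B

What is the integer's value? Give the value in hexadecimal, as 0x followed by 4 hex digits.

Little-endian: lowest address holds the least-significant byte.
Reassemble most-significant byte first: 4B 9E → 0x4B9E.

0x4B9E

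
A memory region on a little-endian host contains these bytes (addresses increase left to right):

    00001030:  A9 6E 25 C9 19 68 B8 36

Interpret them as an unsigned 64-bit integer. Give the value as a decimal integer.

3943015933721013929

In little-endian order the low byte comes first in memory.
Reassemble most-significant byte first: 36 B8 68 19 C9 25 6E A9 → 0x36B86819C9256EA9.
0x36B86819C9256EA9 = 3943015933721013929.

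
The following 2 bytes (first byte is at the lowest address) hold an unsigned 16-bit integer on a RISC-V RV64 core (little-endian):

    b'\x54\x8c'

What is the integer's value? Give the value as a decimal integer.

Little-endian stores the least-significant byte at the lowest address.
Reassemble most-significant byte first: 8C 54 → 0x8C54.
0x8C54 = 35924.

35924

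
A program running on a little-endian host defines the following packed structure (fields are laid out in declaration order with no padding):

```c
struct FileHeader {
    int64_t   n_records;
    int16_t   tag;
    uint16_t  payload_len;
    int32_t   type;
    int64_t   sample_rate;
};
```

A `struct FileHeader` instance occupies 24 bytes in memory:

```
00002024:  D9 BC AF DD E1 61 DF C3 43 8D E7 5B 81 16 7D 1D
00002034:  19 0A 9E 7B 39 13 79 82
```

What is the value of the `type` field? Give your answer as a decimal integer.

494737025

`type` follows `n_records` (8 B), `tag` (2 B), `payload_len` (2 B), so it starts at offset 8 + 2 + 2 = 12 and occupies 4 bytes.
Bytes at offsets 12..15: 81 16 7D 1D.
Little-endian stores the least-significant byte at the lowest address.
Reassemble most-significant byte first: 1D 7D 16 81 → 0x1D7D1681.
0x1D7D1681 = 494737025.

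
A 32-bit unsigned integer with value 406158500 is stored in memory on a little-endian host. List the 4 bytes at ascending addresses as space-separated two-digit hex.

A4 7C 35 18

406158500 in hexadecimal, padded to 32 bits, is 0x18357CA4.
Split into bytes (most-significant first): 18 35 7C A4.
Little-endian stores the least-significant byte at the lowest address.
So at ascending addresses the bytes are A4 7C 35 18.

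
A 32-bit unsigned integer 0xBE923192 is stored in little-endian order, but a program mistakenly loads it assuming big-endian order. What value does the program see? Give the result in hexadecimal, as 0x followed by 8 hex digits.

0x923192BE

Stored little-endian, the bytes at ascending addresses are 92 31 92 BE.
Read back as big-endian, the last byte is least significant, giving 0x923192BE.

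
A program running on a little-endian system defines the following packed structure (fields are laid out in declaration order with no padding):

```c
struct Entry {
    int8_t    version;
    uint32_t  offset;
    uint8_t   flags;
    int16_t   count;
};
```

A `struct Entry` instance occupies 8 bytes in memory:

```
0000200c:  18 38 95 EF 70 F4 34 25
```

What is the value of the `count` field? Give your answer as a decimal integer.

`count` follows `version` (1 B), `offset` (4 B), `flags` (1 B), so it starts at offset 1 + 4 + 1 = 6 and occupies 2 bytes.
Bytes at offsets 6..7: 34 25.
Little-endian: lowest address holds the least-significant byte.
Reassemble most-significant byte first: 25 34 → 0x2534.
0x2534 = 9524.

9524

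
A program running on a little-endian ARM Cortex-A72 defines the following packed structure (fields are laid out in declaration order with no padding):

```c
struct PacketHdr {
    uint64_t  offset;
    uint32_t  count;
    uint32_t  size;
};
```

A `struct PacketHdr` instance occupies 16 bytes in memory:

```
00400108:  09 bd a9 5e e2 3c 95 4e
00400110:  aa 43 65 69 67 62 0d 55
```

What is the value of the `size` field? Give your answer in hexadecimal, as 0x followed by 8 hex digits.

`size` follows `offset` (8 B), `count` (4 B), so it starts at offset 8 + 4 = 12 and occupies 4 bytes.
Bytes at offsets 12..15: 67 62 0D 55.
Little-endian stores the least-significant byte at the lowest address.
Reassemble most-significant byte first: 55 0D 62 67 → 0x550D6267.

0x550D6267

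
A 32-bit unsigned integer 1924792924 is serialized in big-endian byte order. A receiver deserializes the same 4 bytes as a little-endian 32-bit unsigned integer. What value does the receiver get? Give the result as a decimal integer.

1924792924 in 32-bit hexadecimal is 0x72BA025C.
Stored big-endian, the bytes at ascending addresses are 72 BA 02 5C.
Read back as little-endian, the first byte is least significant, giving 0x5C02BA72.
0x5C02BA72 = 1543682674.

1543682674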